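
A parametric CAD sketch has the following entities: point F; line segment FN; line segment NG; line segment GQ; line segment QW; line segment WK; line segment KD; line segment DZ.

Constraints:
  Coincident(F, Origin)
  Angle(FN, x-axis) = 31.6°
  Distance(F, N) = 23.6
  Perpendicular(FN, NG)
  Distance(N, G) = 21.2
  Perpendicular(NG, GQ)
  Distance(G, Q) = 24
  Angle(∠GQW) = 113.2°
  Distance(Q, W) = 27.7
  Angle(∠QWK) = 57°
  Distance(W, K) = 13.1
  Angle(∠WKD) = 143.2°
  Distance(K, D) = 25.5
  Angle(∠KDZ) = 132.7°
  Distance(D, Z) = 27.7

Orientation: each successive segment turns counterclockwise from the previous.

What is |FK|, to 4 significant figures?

2.583

F is at the origin; FN runs at 31.6° with length 23.6, so N = (20.10, 12.37). FN ⟂ NG, so NG runs at 121.6°; with |NG| = 21.2, G = (8.992, 30.42). NG is perpendicular to GQ, so GQ runs at -148.4°; with |GQ| = 24.0, Q = (-11.45, 17.85). ∠GQW = 113.2° gives QW at -81.60° from the x-axis; with |QW| = 27.7, W = (-7.403, -9.556). ∠QWK = 57.0° gives WK at 41.40° from the x-axis; with |WK| = 13.1, K = (2.424, -0.8926). Then |FK| = |K − F| = 2.583.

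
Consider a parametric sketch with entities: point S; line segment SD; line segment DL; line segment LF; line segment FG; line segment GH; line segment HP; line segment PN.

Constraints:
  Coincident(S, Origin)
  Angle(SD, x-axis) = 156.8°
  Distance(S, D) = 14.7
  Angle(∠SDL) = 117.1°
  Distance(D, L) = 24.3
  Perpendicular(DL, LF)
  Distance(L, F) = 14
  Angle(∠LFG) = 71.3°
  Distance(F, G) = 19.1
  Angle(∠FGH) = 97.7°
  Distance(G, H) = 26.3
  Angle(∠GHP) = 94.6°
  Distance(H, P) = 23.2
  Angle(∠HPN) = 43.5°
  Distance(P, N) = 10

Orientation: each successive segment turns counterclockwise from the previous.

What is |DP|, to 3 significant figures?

37.6

S is at the origin; SD runs at 156.8° with length 14.7, so D = (-13.5, 5.79). ∠SDL = 117.1° gives DL at -140° from the x-axis; with |DL| = 24.3, L = (-32.2, -9.73). The perpendicularity gives LF at right angles to DL, so LF runs at -50.3°; with |LF| = 14.0, F = (-23.3, -20.5). ∠LFG = 71.3° gives FG at 58.4° from the x-axis; with |FG| = 19.1, G = (-13.3, -4.23). ∠FGH = 97.7° gives GH at 141° from the x-axis; with |GH| = 26.3, H = (-33.6, 12.4). ∠GHP = 94.6° gives HP at -134° from the x-axis; with |HP| = 23.2, P = (-49.7, -4.29). Then |DP| = |P − D| = 37.6.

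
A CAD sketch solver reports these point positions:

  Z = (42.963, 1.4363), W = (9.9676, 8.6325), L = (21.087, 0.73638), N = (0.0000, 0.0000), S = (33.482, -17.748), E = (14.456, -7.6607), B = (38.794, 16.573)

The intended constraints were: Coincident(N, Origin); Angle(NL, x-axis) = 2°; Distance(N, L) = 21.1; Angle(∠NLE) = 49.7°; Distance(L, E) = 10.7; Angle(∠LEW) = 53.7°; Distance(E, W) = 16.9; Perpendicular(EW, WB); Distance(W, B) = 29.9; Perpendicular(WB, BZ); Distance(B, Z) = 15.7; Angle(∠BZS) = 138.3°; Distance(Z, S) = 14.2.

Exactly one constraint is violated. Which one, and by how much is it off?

Distance(Z, S) = 14.2 — off by 7.20.

N = (0.00, 0.00) ✓; NL at 2.000° ✓; |NL| = 21.10 ✓; ∠NLE = 49.70° ✓; |LE| = 10.70 ✓; ∠LEW = 53.70° ✓; |EW| = 16.90 ✓; ∠(EW, WB) = 90.00° ✓; |WB| = 29.90 ✓; ∠(WB, BZ) = 90.00° ✓; |BZ| = 15.70 ✓; ∠BZS = 138.3° ✓; |ZS| = 21.40 ✗.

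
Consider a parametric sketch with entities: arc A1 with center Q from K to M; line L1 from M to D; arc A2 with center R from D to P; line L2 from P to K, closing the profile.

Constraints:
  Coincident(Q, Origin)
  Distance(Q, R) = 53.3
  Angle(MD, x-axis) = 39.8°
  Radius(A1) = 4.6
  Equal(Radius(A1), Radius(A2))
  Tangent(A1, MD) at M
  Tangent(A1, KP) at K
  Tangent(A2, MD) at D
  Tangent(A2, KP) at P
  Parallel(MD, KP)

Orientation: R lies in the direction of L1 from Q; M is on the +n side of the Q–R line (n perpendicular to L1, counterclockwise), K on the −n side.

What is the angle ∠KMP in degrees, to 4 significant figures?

80.21°

The slot axis is L1's direction at 39.8°, so u = (cos 39.8°, sin 39.8°) = (0.7683, 0.6401) and n = (−sin 39.8°, cos 39.8°) = (-0.6401, 0.7683). Q is at the origin and R lies 53.3 along u from Q, so R = 53.3·u = (40.95, 34.12). Tangency of A1 to both parallel lines with radius 4.6 puts M and K at Q ± 4.6·n: M = (-2.945, 3.534), K = (2.945, -3.534). Equal radii place D and P the same way about R: D = R + 4.6·n = (38.01, 37.65), P = R − 4.6·n = (43.89, 30.58). Then cos ∠KMP = MK·MP / (|MK||MP|), giving 80.21°.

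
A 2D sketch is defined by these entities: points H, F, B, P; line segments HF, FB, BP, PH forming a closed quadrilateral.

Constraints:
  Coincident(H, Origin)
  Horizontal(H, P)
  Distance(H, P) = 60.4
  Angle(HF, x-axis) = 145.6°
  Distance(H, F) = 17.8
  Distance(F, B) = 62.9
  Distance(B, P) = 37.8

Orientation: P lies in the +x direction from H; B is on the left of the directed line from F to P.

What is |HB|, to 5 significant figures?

55.145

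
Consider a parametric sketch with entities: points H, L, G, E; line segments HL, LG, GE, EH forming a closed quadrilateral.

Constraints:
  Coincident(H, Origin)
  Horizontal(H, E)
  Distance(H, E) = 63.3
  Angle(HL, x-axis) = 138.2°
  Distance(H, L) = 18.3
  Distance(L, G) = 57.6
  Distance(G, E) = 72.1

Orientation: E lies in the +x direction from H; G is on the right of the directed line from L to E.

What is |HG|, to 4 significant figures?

42.61

H is at the origin; HE is horizontal with |HE| = 63.3 and E in +x, so E = (63.3, 0). HL runs at 138.2° with |HL| = 18.3, so L = (-13.64, 12.20). G is determined by |LG| = 57.6 and |GE| = 72.1 together: it lies at the intersection of circle(L, 57.6) and circle(E, 72.1). With |LE| = 77.90, the foot of the radical line on LE is 26.88 from L and the perpendicular offset is √(57.6² − 26.88²) = 50.94. Taking the right-of-LE solution: G = (4.931, -42.33).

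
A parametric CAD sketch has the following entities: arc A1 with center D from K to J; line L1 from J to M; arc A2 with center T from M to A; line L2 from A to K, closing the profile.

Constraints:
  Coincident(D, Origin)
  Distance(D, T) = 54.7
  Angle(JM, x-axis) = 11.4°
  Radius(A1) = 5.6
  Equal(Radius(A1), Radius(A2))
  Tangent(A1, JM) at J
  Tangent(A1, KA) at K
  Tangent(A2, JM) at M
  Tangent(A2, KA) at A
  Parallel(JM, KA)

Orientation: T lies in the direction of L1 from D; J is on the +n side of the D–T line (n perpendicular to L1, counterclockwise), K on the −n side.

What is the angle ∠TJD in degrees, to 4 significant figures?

84.15°

D is at the origin and T lies 54.7 along u from D, so T = 54.7·u = (53.62, 10.81). Tangency of A1 to both parallel lines with radius 5.6 puts J and K at D ± 5.6·n: J = (-1.107, 5.490), K = (1.107, -5.490). Then cos ∠TJD = JT·JD / (|JT||JD|), giving 84.15°.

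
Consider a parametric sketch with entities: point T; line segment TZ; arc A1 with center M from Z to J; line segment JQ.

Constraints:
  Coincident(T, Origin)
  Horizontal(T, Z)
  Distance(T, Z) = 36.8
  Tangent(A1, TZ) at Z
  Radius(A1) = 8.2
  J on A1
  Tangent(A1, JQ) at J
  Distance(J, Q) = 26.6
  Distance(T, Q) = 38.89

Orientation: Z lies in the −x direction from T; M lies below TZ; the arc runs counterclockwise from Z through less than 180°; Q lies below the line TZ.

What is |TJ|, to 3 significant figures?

44.6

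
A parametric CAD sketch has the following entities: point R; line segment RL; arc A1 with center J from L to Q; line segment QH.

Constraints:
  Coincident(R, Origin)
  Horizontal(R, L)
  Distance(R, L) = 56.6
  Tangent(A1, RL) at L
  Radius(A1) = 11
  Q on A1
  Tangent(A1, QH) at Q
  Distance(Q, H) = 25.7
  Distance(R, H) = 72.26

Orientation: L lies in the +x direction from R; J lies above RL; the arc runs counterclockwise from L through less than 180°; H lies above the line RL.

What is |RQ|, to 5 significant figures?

68.647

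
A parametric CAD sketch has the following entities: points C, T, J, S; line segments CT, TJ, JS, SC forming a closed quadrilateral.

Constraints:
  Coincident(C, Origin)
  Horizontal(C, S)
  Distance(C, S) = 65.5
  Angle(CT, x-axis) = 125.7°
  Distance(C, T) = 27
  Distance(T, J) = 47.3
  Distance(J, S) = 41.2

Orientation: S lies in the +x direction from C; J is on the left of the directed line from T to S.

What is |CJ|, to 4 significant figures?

39.20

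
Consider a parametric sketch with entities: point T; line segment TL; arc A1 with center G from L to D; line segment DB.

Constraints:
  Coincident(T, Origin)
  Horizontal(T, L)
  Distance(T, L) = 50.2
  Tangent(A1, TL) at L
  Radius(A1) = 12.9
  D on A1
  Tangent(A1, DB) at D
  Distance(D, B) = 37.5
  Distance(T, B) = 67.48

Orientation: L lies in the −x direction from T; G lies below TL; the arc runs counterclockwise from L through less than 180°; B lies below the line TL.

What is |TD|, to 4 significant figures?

64.38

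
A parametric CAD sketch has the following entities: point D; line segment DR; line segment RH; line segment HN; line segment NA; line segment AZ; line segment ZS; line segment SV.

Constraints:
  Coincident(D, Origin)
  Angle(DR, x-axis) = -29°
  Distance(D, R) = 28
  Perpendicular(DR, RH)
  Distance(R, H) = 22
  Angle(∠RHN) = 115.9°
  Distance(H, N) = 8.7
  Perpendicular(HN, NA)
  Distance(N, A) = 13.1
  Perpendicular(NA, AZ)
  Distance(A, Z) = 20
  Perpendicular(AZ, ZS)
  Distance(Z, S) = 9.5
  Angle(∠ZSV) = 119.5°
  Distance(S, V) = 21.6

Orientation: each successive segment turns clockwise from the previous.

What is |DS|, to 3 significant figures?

39.1

D is at the origin; DR runs at -29.0° with length 28.0, so R = (24.5, -13.6). DR is perpendicular to RH, so RH runs at -119°; with |RH| = 22.0, H = (13.8, -32.8). ∠RHN = 115.9° gives HN at 177° from the x-axis; with |HN| = 8.7, N = (5.14, -32.3). The perpendicularity gives NA at right angles to HN, so NA runs at 86.9°; with |NA| = 13.1, A = (5.84, -19.3). NA is perpendicular to AZ, so AZ runs at -3.10°; with |AZ| = 20.0, Z = (25.8, -20.3). AZ is perpendicular to ZS, so ZS runs at -93.1°; with |ZS| = 9.5, S = (25.3, -29.8). Then |DS| = |S − D| = 39.1.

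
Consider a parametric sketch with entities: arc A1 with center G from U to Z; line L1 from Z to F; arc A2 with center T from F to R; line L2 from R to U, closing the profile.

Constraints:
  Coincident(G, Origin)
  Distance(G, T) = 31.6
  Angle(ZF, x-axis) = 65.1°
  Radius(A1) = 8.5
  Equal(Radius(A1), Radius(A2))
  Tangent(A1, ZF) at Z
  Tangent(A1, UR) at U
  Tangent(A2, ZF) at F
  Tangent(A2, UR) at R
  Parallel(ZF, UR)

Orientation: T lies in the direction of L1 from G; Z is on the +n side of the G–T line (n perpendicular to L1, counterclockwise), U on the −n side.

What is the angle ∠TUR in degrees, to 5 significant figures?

15.055°

Tangency of A1 to both parallel lines with radius 8.5 puts Z and U at G ± 8.5·n: Z = (-7.7099, 3.5788), U = (7.7099, -3.5788). Equal radii place F and R the same way about T: F = T + 8.5·n = (5.5949, 32.241), R = T − 8.5·n = (21.015, 25.084). Then cos ∠TUR = UT·UR / (|UT||UR|), giving 15.055°.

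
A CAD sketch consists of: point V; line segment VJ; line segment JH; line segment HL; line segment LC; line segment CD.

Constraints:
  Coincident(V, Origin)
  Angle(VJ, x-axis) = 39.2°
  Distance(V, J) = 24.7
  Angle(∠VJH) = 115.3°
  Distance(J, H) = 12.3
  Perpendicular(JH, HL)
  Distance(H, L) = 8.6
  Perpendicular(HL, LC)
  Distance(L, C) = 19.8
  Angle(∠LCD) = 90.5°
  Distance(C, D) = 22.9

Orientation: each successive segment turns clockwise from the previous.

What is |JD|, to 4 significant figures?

16.24

HL ⟂ LC, so LC runs at 154.5°; with |LC| = 19.8, C = (8.669, 11.08). ∠LCD = 90.5° gives CD at 65.00° from the x-axis; with |CD| = 22.9, D = (18.35, 31.83). Then |JD| = |D − J| = 16.24.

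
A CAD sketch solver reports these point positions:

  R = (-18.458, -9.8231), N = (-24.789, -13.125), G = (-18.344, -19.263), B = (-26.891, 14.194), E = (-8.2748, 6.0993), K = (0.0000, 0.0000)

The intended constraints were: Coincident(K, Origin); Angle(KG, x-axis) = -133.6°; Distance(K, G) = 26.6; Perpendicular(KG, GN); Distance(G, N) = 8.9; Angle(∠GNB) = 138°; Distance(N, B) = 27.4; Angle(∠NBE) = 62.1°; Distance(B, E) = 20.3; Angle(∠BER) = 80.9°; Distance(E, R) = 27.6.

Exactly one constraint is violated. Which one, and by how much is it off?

Distance(E, R) = 27.6 — off by 8.70.

K = (0.00, 0.00) ✓; KG at -133.6° ✓; |KG| = 26.60 ✓; ∠(KG, GN) = 90.00° ✓; |GN| = 8.900 ✓; ∠GNB = 138.0° ✓; |NB| = 27.40 ✓; ∠NBE = 62.10° ✓; |BE| = 20.30 ✓; ∠BER = 80.90° ✓; |ER| = 18.90 ✗.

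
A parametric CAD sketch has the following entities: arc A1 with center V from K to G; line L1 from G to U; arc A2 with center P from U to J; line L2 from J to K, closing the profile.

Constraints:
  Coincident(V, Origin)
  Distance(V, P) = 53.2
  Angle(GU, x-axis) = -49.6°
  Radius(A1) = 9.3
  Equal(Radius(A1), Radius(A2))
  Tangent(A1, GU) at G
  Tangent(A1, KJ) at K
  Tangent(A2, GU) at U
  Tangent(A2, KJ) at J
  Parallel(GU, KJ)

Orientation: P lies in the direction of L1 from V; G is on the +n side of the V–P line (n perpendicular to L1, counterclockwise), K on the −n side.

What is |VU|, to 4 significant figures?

54.01

Tangency of A1 to both parallel lines with radius 9.3 puts G and K at V ± 9.3·n: G = (7.082, 6.028), K = (-7.082, -6.028). Equal radii place U and J the same way about P: U = P + 9.3·n = (41.56, -34.49), J = P − 9.3·n = (27.40, -46.54). Then |VU| = |U − V| = 54.01.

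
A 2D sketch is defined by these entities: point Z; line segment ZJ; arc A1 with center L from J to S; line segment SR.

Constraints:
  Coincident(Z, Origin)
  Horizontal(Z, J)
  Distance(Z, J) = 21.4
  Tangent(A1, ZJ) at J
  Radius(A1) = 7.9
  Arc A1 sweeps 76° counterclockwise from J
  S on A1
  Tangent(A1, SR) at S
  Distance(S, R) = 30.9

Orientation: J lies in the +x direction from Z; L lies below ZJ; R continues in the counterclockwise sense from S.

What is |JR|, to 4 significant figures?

39.03

On A1, J sits at bearing 90° from L; a 76° counterclockwise sweep puts S at bearing 166°, so S = L + 7.9·(cos 166°, sin 166°) = (13.73, -5.989). Since A1 is tangent to SR there, LS ⟂ SR, so SR runs along (−sin 166°, cos 166°); with |SR| = 30.9, R = (6.259, -35.97). Then |JR| = |R − J| = 39.03.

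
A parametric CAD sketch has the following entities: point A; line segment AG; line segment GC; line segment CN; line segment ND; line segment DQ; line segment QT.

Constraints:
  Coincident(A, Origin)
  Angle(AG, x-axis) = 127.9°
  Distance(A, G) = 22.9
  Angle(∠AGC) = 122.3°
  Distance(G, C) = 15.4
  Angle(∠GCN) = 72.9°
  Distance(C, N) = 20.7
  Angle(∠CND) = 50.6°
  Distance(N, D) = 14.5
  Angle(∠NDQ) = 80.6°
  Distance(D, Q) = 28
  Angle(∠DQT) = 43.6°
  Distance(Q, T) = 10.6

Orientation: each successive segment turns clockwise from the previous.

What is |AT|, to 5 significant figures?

37.517

∠NDQ = 80.6° gives DQ at 94.300° from the x-axis; with |DQ| = 28.0, Q = (-8.4840, 44.618). ∠DQT = 43.6° gives QT at -42.100° from the x-axis; with |QT| = 10.6, T = (-0.61902, 37.511). Then |AT| = |T − A| = 37.517.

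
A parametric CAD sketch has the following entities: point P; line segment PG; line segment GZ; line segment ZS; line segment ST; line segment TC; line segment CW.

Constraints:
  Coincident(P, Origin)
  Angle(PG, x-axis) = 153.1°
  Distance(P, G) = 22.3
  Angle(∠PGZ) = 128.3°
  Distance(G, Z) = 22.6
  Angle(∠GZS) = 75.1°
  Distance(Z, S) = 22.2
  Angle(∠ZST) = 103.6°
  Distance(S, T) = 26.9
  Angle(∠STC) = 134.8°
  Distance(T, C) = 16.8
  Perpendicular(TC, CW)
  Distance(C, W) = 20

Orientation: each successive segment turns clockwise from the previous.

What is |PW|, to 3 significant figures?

23.6

P is at the origin; PG runs at 153.1° with length 22.3, so G = (-19.9, 10.1). ∠PGZ = 128.3° gives GZ at 101° from the x-axis; with |GZ| = 22.6, Z = (-24.4, 32.2). ∠GZS = 75.1° gives ZS at -3.50° from the x-axis; with |ZS| = 22.2, S = (-2.20, 30.9). ∠ZST = 103.6° gives ST at -79.9° from the x-axis; with |ST| = 26.9, T = (2.52, 4.41). ∠STC = 134.8° gives TC at -125° from the x-axis; with |TC| = 16.8, C = (-7.14, -9.34). TC ⟂ CW, so CW runs at 145°; with |CW| = 20.0, W = (-23.5, 2.16). Then |PW| = |W − P| = 23.6.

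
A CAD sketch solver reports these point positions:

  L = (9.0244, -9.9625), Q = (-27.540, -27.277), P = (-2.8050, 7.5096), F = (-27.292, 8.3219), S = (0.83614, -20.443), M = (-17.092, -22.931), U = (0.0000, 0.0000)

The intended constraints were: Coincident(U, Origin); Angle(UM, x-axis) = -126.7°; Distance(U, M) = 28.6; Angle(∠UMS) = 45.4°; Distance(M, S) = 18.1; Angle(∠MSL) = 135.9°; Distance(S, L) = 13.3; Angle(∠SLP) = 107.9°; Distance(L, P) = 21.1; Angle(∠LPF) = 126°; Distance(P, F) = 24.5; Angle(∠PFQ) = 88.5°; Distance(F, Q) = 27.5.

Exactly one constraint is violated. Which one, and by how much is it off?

Distance(F, Q) = 27.5 — off by 8.10.

U = (0.00, 0.00) ✓; UM at -126.7° ✓; |UM| = 28.60 ✓; ∠UMS = 45.40° ✓; |MS| = 18.10 ✓; ∠MSL = 135.9° ✓; |SL| = 13.30 ✓; ∠SLP = 107.9° ✓; |LP| = 21.10 ✓; ∠LPF = 126.0° ✓; |PF| = 24.50 ✓; ∠PFQ = 88.50° ✓; |FQ| = 35.60 ✗.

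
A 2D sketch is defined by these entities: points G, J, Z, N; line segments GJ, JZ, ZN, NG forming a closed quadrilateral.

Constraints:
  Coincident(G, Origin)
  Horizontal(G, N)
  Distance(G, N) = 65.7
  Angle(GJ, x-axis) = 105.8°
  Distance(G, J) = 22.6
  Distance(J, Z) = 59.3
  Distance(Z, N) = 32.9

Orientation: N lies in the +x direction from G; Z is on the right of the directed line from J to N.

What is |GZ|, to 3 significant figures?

42.0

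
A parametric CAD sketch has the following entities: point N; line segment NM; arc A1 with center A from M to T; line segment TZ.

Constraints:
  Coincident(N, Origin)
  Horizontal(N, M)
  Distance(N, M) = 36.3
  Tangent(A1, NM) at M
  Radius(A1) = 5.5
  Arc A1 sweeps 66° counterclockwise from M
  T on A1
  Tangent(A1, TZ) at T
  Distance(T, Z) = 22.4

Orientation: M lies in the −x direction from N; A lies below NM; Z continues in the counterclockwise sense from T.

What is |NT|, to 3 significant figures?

41.5

The tangent condition forces AM to be normal to NM, so A = M + (0, -5.5) = (-36.3, -5.50). On A1, M sits at bearing 90° from A; a 66° counterclockwise sweep puts T at bearing 156°, so T = A + 5.5·(cos 156°, sin 156°) = (-41.3, -3.26). Then |NT| = |T − N| = 41.5.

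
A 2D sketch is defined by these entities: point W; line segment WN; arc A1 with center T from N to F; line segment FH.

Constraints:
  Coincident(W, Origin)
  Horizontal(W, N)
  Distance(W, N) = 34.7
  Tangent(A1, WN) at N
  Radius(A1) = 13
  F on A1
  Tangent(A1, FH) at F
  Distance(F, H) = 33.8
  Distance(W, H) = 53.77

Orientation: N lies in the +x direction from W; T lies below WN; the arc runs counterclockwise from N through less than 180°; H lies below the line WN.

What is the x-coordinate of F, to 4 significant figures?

21.75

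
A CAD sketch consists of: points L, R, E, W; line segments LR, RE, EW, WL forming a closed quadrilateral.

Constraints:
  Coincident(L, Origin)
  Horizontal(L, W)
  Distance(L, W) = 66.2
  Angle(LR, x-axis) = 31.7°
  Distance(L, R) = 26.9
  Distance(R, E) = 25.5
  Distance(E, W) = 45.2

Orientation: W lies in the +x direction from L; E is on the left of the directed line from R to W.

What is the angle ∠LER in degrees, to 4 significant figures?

11.88°

L is at the origin; L and W share the same y with |LW| = 66.2 and W in +x, so W = (66.2, 0). LR runs at 31.7° with |LR| = 26.9, so R = (22.89, 14.14). E is determined by |RE| = 25.5 and |EW| = 45.2 together: it lies at the intersection of circle(R, 25.5) and circle(W, 45.2). With |RW| = 45.56, the foot of the radical line on RW is 7.496 from R and the perpendicular offset is √(25.5² − 7.496²) = 24.37. Taking the left-of-RW solution: E = (37.57, 34.98).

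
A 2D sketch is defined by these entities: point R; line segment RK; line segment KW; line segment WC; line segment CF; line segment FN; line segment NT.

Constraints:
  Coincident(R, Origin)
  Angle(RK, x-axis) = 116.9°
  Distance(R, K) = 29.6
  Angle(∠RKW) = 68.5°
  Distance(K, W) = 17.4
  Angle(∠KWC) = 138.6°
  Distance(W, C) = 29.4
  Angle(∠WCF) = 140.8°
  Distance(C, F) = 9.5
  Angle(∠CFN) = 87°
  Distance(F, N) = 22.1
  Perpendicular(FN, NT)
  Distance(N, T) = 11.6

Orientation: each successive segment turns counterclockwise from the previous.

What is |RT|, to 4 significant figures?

10.41

∠CFN = 87.0° gives FN at 42.00° from the x-axis; with |FN| = 22.1, N = (-2.645, -8.609). The perpendicularity gives NT at right angles to FN, so NT runs at 132.0°; with |NT| = 11.6, T = (-10.41, 0.01108). Then |RT| = |T − R| = 10.41.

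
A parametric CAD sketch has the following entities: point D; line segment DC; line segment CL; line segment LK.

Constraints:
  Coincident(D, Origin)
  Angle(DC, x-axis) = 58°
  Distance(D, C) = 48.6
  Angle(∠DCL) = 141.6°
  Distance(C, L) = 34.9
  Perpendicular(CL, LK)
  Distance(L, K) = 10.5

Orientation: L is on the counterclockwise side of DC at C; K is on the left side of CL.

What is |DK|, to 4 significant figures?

75.60

D is at the origin; DC runs at 58.0° with length 48.6, so C = 48.6·(cos 58.0°, sin 58.0°) = (25.75, 41.22). ∠DCL = 141.6°, so CL runs at 58.0° + (180° − 141.6°) = 96.40° from the x-axis; with |CL| = 34.9, L = C + 34.9·(cos 96.40°, sin 96.40°) = (21.86, 75.90). The perpendicularity gives LK at right angles to CL; with |LK| = 10.5 on the left of CL, K = L + 10.5·(-0.9938, -0.1115) = (11.43, 74.73). Then |DK| = |K − D| = 75.60.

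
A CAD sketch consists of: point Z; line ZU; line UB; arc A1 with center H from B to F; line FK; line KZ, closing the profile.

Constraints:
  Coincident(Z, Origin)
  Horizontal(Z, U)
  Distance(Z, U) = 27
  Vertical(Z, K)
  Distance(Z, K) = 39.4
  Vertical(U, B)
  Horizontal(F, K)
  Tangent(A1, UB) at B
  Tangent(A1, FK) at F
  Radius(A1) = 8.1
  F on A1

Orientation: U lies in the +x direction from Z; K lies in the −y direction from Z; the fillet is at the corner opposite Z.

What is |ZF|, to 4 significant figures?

43.70

Z is at the origin; ZU is horizontal with |ZU| = 27.0 and U on the +x side, so U = (27.00, 0.000). ZK is vertical with |ZK| = 39.4 and K on the −y side, so K = (0.000, -39.40). The virtual corner opposite Z is at (27.00, -39.40). Tangency of A1 to UB means the radius HB is perpendicular to UB and tangency of A1 to FK means the radius HF is perpendicular to FK, with radius 8.1, so the center H sits 8.1 in from both sides at H = (18.90, -31.30). That places the tangent points at B = (27.00, -31.30) on UB and F = (18.90, -39.40) on FK. Then |ZF| = |F − Z| = 43.70.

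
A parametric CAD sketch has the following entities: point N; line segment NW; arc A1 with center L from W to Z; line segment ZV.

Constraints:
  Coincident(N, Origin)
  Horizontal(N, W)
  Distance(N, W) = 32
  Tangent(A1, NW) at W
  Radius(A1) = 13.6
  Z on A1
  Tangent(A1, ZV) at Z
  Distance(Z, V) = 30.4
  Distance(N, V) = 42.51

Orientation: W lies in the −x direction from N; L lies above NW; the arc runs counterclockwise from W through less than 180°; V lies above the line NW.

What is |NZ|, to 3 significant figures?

21.6

Checks: |LZ| = 13.60 ✓; ∠(LZ, ZV) = 90.00° ✓; |ZV| = 30.40 ✓; |NV| = 42.51 ✓.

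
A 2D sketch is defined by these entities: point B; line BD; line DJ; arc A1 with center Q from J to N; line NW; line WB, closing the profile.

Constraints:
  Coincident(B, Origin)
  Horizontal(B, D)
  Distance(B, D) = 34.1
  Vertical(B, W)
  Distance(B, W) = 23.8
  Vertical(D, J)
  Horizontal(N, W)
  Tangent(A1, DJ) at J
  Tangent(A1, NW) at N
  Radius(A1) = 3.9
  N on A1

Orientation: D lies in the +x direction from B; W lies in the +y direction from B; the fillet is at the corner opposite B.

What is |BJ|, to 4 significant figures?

39.48

B is at the origin; B and D share the same y with |BD| = 34.1 and D on the +x side, so D = (34.10, 0.000). BW is vertical with |BW| = 23.8 and W on the +y side, so W = (0.000, 23.80). The virtual corner opposite B is at (34.10, 23.80). The tangent condition forces QJ to be normal to DJ and tangency of A1 to NW means the radius QN is perpendicular to NW, with radius 3.9, so the center Q sits 3.9 in from both sides at Q = (30.20, 19.90). That places the tangent points at J = (34.10, 19.90) on DJ and N = (30.20, 23.80) on NW. Then |BJ| = |J − B| = 39.48.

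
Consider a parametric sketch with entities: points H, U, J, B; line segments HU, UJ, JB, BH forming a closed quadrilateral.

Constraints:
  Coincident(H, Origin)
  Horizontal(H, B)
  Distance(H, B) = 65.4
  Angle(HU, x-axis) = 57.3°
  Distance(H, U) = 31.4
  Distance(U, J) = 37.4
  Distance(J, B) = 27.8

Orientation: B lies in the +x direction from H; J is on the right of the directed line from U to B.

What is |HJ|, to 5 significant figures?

38.238

Checks: |UJ| = 37.40 ✓; |JB| = 27.80 ✓.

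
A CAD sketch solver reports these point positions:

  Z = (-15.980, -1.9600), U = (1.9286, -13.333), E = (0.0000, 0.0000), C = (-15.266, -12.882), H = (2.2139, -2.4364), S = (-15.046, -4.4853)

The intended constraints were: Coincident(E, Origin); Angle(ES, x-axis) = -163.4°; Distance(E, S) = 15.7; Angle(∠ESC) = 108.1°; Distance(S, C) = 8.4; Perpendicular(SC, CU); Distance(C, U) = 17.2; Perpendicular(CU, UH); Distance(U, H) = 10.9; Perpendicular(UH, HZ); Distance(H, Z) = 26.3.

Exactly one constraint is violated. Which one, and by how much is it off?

Distance(H, Z) = 26.3 — off by 8.10.

E = (0.00, 0.00) ✓; ES at -163.4° ✓; |ES| = 15.70 ✓; ∠ESC = 108.1° ✓; |SC| = 8.400 ✓; ∠(SC, CU) = 90.00° ✓; |CU| = 17.20 ✓; ∠(CU, UH) = 90.00° ✓; |UH| = 10.90 ✓; ∠(UH, HZ) = 90.00° ✓; |HZ| = 18.20 ✗.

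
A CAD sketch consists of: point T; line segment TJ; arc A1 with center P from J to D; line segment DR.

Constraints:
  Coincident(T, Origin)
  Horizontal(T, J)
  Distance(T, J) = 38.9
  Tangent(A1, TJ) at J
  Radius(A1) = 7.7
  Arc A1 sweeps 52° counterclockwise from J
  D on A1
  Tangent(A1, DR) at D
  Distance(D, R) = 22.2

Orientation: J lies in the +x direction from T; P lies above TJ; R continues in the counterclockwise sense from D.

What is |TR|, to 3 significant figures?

62.1

T is at the origin; T and J share the same y with |TJ| = 38.9 and J on the +x side, so J = (38.9, 0.00). The tangent condition forces PJ to be normal to TJ, so P = J + (0, 7.7) = (38.9, 7.70). On A1, J sits at bearing -90° from P; a 52° counterclockwise sweep puts D at bearing -38°, so D = P + 7.7·(cos -38°, sin -38°) = (45.0, 2.96). Since A1 is tangent to DR there, PD ⟂ DR, so DR runs along (−sin -38°, cos -38°); with |DR| = 22.2, R = (58.6, 20.5). Then |TR| = |R − T| = 62.1.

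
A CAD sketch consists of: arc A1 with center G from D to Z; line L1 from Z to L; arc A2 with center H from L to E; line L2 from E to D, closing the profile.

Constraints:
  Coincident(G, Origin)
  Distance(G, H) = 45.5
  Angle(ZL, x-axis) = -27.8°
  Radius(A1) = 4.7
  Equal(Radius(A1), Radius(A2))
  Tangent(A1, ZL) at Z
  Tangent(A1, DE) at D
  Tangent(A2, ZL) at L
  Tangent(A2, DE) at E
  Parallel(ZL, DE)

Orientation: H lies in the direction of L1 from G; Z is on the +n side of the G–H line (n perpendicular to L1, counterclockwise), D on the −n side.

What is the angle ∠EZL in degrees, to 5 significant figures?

11.673°

Tangency of A1 to both parallel lines with radius 4.7 puts Z and D at G ± 4.7·n: Z = (2.1920, 4.1575), D = (-2.1920, -4.1575). Equal radii place L and E the same way about H: L = H + 4.7·n = (42.440, -17.063), E = H − 4.7·n = (38.056, -25.378). Then cos ∠EZL = ZE·ZL / (|ZE||ZL|), giving 11.673°.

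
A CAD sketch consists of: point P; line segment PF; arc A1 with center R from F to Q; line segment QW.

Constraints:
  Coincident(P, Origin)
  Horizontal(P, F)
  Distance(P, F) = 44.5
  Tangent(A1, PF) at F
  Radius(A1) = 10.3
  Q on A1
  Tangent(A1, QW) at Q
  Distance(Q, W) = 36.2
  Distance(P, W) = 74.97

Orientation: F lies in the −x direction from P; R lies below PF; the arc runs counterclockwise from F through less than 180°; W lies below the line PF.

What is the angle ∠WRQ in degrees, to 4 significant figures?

74.12°

P is at the origin; P and F share the same y with |PF| = 44.5 and F on the −x side, so F = (-44.50, 0.000). A1 meets PF tangentially, so RF is at right angles to PF, so R = F + (0, -10.3) = (-44.50, -10.30). Since RQ ⟂ QW (tangency), |RW| = √(10.3² + 36.2²) = 37.64 regardless of where Q sits on A1. So W lies on both circle(P, 74.97) and circle(R, 37.64); the below-PF intersection is W = (-60.40, -44.41). Q is the foot of the tangent from W: Q = (-54.67, -8.670).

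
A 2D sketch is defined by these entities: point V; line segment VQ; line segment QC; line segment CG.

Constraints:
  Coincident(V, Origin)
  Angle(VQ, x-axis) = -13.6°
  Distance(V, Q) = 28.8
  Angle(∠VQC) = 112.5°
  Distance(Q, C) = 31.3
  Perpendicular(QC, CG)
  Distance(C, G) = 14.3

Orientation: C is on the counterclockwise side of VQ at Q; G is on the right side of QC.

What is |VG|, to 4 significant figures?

58.86

V is at the origin; VQ runs at -13.6° with length 28.8, so Q = 28.8·(cos -13.6°, sin -13.6°) = (27.99, -6.772). ∠VQC = 112.5°, so QC runs at -13.6° + (180° − 112.5°) = 53.90° from the x-axis; with |QC| = 31.3, C = Q + 31.3·(cos 53.90°, sin 53.90°) = (46.43, 18.52). QC ⟂ CG; with |CG| = 14.3 on the right of QC, G = C + 14.3·(0.8080, -0.5892) = (57.99, 10.09). Then |VG| = |G − V| = 58.86.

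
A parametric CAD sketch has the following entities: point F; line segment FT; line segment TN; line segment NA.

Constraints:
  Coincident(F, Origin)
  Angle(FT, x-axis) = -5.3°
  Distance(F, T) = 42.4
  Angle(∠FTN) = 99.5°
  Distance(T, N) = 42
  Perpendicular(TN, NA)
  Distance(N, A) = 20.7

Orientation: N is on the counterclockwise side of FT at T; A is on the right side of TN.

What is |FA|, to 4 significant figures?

79.43

∠FTN = 99.5°, so TN runs at -5.3° + (180° − 99.5°) = 75.20° from the x-axis; with |TN| = 42.0, N = T + 42.0·(cos 75.20°, sin 75.20°) = (52.95, 36.69). TN is perpendicular to NA; with |NA| = 20.7 on the right of TN, A = N + 20.7·(0.9668, -0.2554) = (72.96, 31.40). Then |FA| = |A − F| = 79.43.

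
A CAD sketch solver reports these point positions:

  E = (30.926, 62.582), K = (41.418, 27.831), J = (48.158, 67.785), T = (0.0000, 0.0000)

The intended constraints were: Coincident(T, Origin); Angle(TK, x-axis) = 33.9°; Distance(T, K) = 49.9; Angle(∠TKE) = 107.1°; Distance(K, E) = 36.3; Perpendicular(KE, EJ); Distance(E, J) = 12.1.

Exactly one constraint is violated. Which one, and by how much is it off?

Distance(E, J) = 12.1 — off by 5.90.

T = (0.00, 0.00) ✓; TK at 33.90° ✓; |TK| = 49.90 ✓; ∠TKE = 107.1° ✓; |KE| = 36.30 ✓; ∠(KE, EJ) = 90.00° ✓; |EJ| = 18.00 ✗.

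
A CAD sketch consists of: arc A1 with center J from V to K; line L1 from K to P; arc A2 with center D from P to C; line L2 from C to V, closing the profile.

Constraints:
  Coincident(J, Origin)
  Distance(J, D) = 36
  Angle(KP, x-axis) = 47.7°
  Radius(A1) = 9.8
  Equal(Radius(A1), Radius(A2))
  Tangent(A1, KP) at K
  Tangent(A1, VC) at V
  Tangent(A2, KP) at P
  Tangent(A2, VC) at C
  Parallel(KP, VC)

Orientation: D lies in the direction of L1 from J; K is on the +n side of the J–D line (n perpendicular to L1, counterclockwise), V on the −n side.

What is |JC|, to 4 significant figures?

37.31

The slot axis is L1's direction at 47.7°, so u = (cos 47.7°, sin 47.7°) = (0.6730, 0.7396) and n = (−sin 47.7°, cos 47.7°) = (-0.7396, 0.6730). J is at the origin and D lies 36.0 along u from J, so D = 36.0·u = (24.23, 26.63). Tangency of A1 to both parallel lines with radius 9.8 puts K and V at J ± 9.8·n: K = (-7.248, 6.596), V = (7.248, -6.596). Equal radii place P and C the same way about D: P = D + 9.8·n = (16.98, 33.22), C = D − 9.8·n = (31.48, 20.03). Then |JC| = |C − J| = 37.31.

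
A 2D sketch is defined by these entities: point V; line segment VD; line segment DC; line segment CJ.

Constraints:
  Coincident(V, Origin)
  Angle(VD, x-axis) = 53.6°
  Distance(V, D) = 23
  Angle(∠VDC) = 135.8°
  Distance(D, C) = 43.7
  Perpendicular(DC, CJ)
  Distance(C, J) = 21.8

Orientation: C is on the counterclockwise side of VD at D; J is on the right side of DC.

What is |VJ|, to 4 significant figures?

71.09

V is at the origin; VD runs at 53.6° with length 23.0, so D = 23.0·(cos 53.6°, sin 53.6°) = (13.65, 18.51). ∠VDC = 135.8°, so DC runs at 53.6° + (180° − 135.8°) = 97.80° from the x-axis; with |DC| = 43.7, C = D + 43.7·(cos 97.80°, sin 97.80°) = (7.718, 61.81). The perpendicularity gives CJ at right angles to DC; with |CJ| = 21.8 on the right of DC, J = C + 21.8·(0.9907, 0.1357) = (29.32, 64.77). Then |VJ| = |J − V| = 71.09.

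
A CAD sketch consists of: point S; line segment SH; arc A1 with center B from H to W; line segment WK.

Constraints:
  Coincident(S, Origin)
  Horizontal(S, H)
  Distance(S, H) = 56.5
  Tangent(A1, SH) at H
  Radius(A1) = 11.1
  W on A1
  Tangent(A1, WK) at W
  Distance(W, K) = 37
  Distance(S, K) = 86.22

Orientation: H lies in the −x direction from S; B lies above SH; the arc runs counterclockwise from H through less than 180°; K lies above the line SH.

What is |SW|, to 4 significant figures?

51.65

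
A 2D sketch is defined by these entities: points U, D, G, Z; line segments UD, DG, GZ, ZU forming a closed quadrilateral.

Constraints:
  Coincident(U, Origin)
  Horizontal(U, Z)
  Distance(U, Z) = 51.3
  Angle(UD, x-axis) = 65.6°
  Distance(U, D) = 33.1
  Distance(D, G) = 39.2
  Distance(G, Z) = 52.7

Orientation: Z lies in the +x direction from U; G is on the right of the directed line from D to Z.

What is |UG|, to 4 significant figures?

6.278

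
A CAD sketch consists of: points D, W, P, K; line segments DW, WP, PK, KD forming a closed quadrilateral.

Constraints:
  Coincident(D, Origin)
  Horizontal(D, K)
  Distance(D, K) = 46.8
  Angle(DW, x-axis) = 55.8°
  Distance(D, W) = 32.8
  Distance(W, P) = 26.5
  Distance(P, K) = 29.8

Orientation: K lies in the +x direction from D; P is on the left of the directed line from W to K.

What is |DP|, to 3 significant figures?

53.8

D is at the origin; DK is horizontal with |DK| = 46.8 and K in +x, so K = (46.8, 0). DW runs at 55.8° with |DW| = 32.8, so W = (18.4, 27.1). P is determined by |WP| = 26.5 and |PK| = 29.8 together: it lies at the intersection of circle(W, 26.5) and circle(K, 29.8). With |WK| = 39.2, the foot of the radical line on WK is 17.3 from W and the perpendicular offset is √(26.5² − 17.3²) = 20.1. Taking the left-of-WK solution: P = (44.8, 29.7).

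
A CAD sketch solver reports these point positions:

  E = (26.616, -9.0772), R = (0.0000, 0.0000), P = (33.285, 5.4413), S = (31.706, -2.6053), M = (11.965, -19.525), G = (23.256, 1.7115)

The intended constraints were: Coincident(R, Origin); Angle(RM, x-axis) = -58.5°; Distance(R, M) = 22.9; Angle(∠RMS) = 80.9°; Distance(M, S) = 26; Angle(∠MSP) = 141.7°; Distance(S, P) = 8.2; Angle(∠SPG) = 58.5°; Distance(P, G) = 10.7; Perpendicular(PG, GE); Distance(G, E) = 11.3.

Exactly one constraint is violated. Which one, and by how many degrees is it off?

Perpendicular(PG, GE) — off by 3.10°.

R = (0.00, 0.00) ✓; RM at -58.50° ✓; |RM| = 22.90 ✓; ∠RMS = 80.90° ✓; |MS| = 26.00 ✓; ∠MSP = 141.7° ✓; |SP| = 8.200 ✓; ∠SPG = 58.50° ✓; |PG| = 10.70 ✓; ∠(PG, GE) = 86.90° ✗; |GE| = 11.30 ✓.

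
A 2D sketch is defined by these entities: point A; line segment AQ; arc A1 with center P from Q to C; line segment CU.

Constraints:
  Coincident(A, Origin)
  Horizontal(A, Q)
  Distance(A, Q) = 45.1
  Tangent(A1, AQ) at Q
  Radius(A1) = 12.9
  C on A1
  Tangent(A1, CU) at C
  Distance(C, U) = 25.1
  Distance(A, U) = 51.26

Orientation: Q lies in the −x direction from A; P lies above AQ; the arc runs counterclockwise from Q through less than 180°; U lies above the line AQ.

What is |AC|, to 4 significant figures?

34.98

A is at the origin; A and Q share the same y with |AQ| = 45.1 and Q on the −x side, so Q = (-45.10, 0.000). Tangency of A1 to AQ means the radius PQ is perpendicular to AQ, so P = Q + (0, 12.9) = (-45.10, 12.90). Since PC ⟂ CU (tangency), |PU| = √(12.9² + 25.1²) = 28.22 regardless of where C sits on A1. So U lies on both circle(A, 51.26) and circle(P, 28.22); the above-AQ intersection is U = (-33.63, 38.69). C is the foot of the tangent from U: C = (-32.22, 13.62).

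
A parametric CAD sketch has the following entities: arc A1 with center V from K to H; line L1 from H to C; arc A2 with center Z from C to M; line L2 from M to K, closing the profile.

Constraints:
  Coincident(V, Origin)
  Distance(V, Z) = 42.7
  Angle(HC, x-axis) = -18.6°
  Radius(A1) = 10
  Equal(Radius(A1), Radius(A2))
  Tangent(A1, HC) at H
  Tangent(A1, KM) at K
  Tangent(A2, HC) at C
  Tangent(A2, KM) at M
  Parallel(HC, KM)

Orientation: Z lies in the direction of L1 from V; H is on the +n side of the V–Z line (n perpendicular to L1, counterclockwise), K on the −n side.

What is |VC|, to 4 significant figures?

43.86

Tangency of A1 to both parallel lines with radius 10.0 puts H and K at V ± 10.0·n: H = (3.190, 9.478), K = (-3.190, -9.478). Equal radii place C and M the same way about Z: C = Z + 10.0·n = (43.66, -4.142), M = Z − 10.0·n = (37.28, -23.10). Then |VC| = |C − V| = 43.86.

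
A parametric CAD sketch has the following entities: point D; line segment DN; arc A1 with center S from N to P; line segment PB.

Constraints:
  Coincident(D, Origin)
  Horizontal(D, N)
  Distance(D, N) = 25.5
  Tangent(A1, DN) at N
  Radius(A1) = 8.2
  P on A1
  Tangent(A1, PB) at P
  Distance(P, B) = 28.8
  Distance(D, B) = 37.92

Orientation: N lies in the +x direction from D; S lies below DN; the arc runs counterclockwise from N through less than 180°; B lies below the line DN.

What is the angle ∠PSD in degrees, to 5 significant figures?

9.5853°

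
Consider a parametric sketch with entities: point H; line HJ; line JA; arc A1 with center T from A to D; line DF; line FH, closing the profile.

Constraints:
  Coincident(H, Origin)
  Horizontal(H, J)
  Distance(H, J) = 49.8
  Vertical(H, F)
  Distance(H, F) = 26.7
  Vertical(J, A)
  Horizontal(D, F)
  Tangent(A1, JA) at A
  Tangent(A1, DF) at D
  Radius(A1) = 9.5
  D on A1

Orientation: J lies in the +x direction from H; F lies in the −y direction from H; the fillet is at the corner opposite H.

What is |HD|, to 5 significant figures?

48.342

H is at the origin; H and J share the same y with |HJ| = 49.8 and J on the +x side, so J = (49.800, 0.0000). HF is vertical with |HF| = 26.7 and F on the −y side, so F = (0.0000, -26.700). The virtual corner opposite H is at (49.800, -26.700). The tangent condition forces TA to be normal to JA and since A1 is tangent to DF there, TD ⟂ DF, with radius 9.5, so the center T sits 9.5 in from both sides at T = (40.300, -17.200). That places the tangent points at A = (49.800, -17.200) on JA and D = (40.300, -26.700) on DF. Then |HD| = |D − H| = 48.342.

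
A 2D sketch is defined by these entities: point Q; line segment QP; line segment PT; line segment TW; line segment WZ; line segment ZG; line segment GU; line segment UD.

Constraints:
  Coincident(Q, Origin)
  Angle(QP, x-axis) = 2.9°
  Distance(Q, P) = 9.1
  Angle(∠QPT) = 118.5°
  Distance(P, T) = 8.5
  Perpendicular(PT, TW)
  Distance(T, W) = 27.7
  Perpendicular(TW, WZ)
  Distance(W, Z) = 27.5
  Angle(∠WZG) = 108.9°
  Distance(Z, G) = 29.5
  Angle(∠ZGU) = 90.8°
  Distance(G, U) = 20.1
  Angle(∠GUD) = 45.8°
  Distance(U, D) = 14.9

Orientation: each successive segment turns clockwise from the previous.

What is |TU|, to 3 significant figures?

19.4

Q is at the origin; QP runs at 2.9° with length 9.1, so P = (9.09, 0.460). ∠QPT = 118.5° gives PT at -58.6° from the x-axis; with |PT| = 8.5, T = (13.5, -6.79). PT is perpendicular to TW, so TW runs at -149°; with |TW| = 27.7, W = (-10.1, -21.2). TW is perpendicular to WZ, so WZ runs at 121°; with |WZ| = 27.5, Z = (-24.5, 2.25). ∠WZG = 108.9° gives ZG at 50.3° from the x-axis; with |ZG| = 29.5, G = (-5.61, 24.9). ∠ZGU = 90.8° gives GU at -38.9° from the x-axis; with |GU| = 20.1, U = (10.0, 12.3). Then |TU| = |U − T| = 19.4.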